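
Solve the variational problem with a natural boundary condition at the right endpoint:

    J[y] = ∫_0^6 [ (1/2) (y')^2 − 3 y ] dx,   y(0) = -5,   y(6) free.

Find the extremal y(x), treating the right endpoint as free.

The Lagrangian L = (1/2) (y')^2 − 3 y gives
    ∂L/∂y = −3,   ∂L/∂y' = y'.
Euler-Lagrange: d/dx(y') − (−3) = 0, i.e. y'' + 3 = 0, so
    y(x) = −(3/2) x^2 + C1 x + C2.
Fixed left endpoint y(0) = -5 ⇒ C2 = -5.
The right endpoint x = 6 is free, so the natural (transversality) condition is ∂L/∂y' |_{x=6} = 0, i.e. y'(6) = 0.
Compute y'(x) = −3 x + C1, so y'(6) = −18 + C1 = 0 ⇒ C1 = 18.
Therefore the extremal is
    y(x) = −(3/2) x^2 + 18 x − 5.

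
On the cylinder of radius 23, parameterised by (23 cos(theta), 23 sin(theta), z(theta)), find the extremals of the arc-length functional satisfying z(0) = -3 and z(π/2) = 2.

Parameterise the cylinder of radius R = 23 as
    r(θ) = (23 cos θ, 23 sin θ, z(θ)).
The arc-length element is
    ds = sqrt(529 + (dz/dθ)^2) dθ,
so the Lagrangian is L = sqrt(529 + z'^2).
L depends on z' only, not on z or θ, so ∂L/∂z = 0 and
    ∂L/∂z' = z' / sqrt(529 + z'^2).
The Euler-Lagrange equation gives
    d/dθ( z' / sqrt(529 + z'^2) ) = 0,
so z' is constant. Integrating once:
    z(θ) = a θ + b,
a helix on the cylinder (a straight line when the cylinder is unrolled). The constants a, b are determined by the endpoint conditions.
With endpoint conditions z(0) = -3 and z(π/2) = 2: from z(0) = b we get b = -3, and a·π/2 + -3 = 2 gives a = 10/π, so
    z(θ) = (10/π) θ − 3.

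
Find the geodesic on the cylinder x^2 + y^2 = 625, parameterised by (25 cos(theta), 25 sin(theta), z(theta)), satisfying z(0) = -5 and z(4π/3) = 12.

Parameterise the cylinder of radius R = 25 as
    r(θ) = (25 cos θ, 25 sin θ, z(θ)).
The arc-length element is
    ds = sqrt(625 + (dz/dθ)^2) dθ,
so the Lagrangian is L = sqrt(625 + z'^2).
L depends on z' only, not on z or θ, so ∂L/∂z = 0 and
    ∂L/∂z' = z' / sqrt(625 + z'^2).
The Euler-Lagrange equation gives
    d/dθ( z' / sqrt(625 + z'^2) ) = 0,
so z' is constant. Integrating once:
    z(θ) = a θ + b,
a helix on the cylinder (a straight line when the cylinder is unrolled). The constants a, b are determined by the endpoint conditions.
With endpoint conditions z(0) = -5 and z(4π/3) = 12: from z(0) = b we get b = -5, and a·4π/3 + -5 = 12 gives a = 51/(4π), so
    z(θ) = (51/(4π)) θ − 5.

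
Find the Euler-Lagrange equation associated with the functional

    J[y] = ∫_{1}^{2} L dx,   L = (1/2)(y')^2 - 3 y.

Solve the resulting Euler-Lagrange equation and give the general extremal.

The Lagrangian is L = (1/2)(y')^2 - 3 y.
∂L/∂y = -3.
∂L/∂y' = y'.
The Euler-Lagrange equation d/dx(∂L/∂y') − ∂L/∂y = 0 becomes:
    y'' + 3 = 0
General solution: y(x) = -(3/2) x^2 + A x + B, where A and B are arbitrary constants fixed by the endpoint conditions.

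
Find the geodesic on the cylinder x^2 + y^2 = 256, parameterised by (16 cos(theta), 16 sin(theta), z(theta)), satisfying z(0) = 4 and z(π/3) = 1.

Parameterise the cylinder of radius R = 16 as
    r(θ) = (16 cos θ, 16 sin θ, z(θ)).
The arc-length element is
    ds = sqrt(256 + (dz/dθ)^2) dθ,
so the Lagrangian is L = sqrt(256 + z'^2).
L depends on z' only, not on z or θ, so ∂L/∂z = 0 and
    ∂L/∂z' = z' / sqrt(256 + z'^2).
The Euler-Lagrange equation gives
    d/dθ( z' / sqrt(256 + z'^2) ) = 0,
so z' is constant. Integrating once:
    z(θ) = a θ + b,
a helix on the cylinder (a straight line when the cylinder is unrolled). The constants a, b are determined by the endpoint conditions.
With endpoint conditions z(0) = 4 and z(π/3) = 1: from z(0) = b we get b = 4, and a·π/3 + 4 = 1 gives a = -9/π, so
    z(θ) = (-9/π) θ + 4.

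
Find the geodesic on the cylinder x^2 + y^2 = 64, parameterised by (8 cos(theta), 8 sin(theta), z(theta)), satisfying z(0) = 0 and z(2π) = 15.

Parameterise the cylinder of radius R = 8 as
    r(θ) = (8 cos θ, 8 sin θ, z(θ)).
The arc-length element is
    ds = sqrt(64 + (dz/dθ)^2) dθ,
so the Lagrangian is L = sqrt(64 + z'^2).
L depends on z' only, not on z or θ, so ∂L/∂z = 0 and
    ∂L/∂z' = z' / sqrt(64 + z'^2).
The Euler-Lagrange equation gives
    d/dθ( z' / sqrt(64 + z'^2) ) = 0,
so z' is constant. Integrating once:
    z(θ) = a θ + b,
a helix on the cylinder (a straight line when the cylinder is unrolled). The constants a, b are determined by the endpoint conditions.
With endpoint conditions z(0) = 0 and z(2π) = 15: from z(0) = b we get b = 0, and a·2π + 0 = 15 gives a = 15/(2π), so
    z(θ) = (15/(2π)) θ.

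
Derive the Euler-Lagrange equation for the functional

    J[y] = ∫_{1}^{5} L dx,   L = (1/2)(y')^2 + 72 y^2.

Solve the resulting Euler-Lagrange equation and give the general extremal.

The Lagrangian is L = (1/2)(y')^2 + 72 y^2.
∂L/∂y = 144y.
∂L/∂y' = y'.
The Euler-Lagrange equation d/dx(∂L/∂y') − ∂L/∂y = 0 becomes:
    y'' - 144 y = 0
General solution: y(x) = A e^(12x) + B e^(-12x), where A and B are arbitrary constants fixed by the endpoint conditions.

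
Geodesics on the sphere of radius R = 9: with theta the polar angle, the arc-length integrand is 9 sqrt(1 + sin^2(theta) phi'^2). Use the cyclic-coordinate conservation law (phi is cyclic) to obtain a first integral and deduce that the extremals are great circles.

On the sphere of radius R = 9 with spherical coordinates (θ, φ), the induced metric is
    ds^2 = 81(dθ^2 + sin^2(θ) dφ^2).
Parameterise by θ; the arc-length functional is
    J[φ] = ∫ 9 sqrt(1 + sin^2(θ) (dφ/dθ)^2) dθ,
so L = 9 sqrt(1 + sin^2(θ) φ'^2). Compute
    ∂L/∂φ = 0  (L has no explicit φ dependence),
    ∂L/∂φ' = 9 sin^2(θ) φ' / sqrt(1 + sin^2(θ) φ'^2).
Since ∂L/∂φ = 0, the Euler-Lagrange equation
    d/dθ(∂L/∂φ') − ∂L/∂φ = 0
reduces to d/dθ(∂L/∂φ') = 0, i.e. the momentum conjugate to φ is conserved:
    9 sin^2(θ) φ' / sqrt(1 + sin^2(θ) φ'^2) = C.
The overall factor of 9 is constant, so dividing through gives Clairaut's relation sin^2(θ) φ' / sqrt(1 + sin^2(θ) φ'^2) = C' (with C' = C/9). Solving for φ' and integrating gives the great-circle family
    cot(θ) = A cos(φ − φ_0),
i.e. the intersection of the sphere with a plane through the origin. The two constants A and φ_0 (equivalently C and one phase) are fixed by the two endpoint conditions.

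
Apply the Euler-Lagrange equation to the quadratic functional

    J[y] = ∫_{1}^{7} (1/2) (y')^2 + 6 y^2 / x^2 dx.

The Lagrangian is L = (1/2) (y')^2 + 6 y^2 / x^2.
Compute ∂L/∂y = 12y/x^2, ∂L/∂y' = y'.
The Euler-Lagrange equation d/dx(∂L/∂y') − ∂L/∂y = 0 reduces to
    y'' − 12/x^2 · y = 0  (x > 0).
Its general solution is
    y(x) = A x^4 + B x^(-3),
with A, B fixed by the endpoint conditions.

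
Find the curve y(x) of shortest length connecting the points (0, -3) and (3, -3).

Arc-length functional: J[y] = ∫ sqrt(1 + (y')^2) dx.
Lagrangian L = sqrt(1 + (y')^2) has no explicit y dependence, so ∂L/∂y = 0 and the Euler-Lagrange equation gives
    d/dx( y' / sqrt(1 + (y')^2) ) = 0  ⇒  y' / sqrt(1 + (y')^2) = const.
Hence y' is constant, so y(x) is affine.
Fitting the endpoints (0, -3) and (3, -3):
    slope m = ((-3) − (-3)) / (3 − 0) = 0,
    intercept c = (-3) − m·0 = -3.
Extremal: y(x) = -3.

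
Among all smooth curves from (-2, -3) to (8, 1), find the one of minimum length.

Arc-length functional: J[y] = ∫ sqrt(1 + (y')^2) dx.
Lagrangian L = sqrt(1 + (y')^2) has no explicit y dependence, so ∂L/∂y = 0 and the Euler-Lagrange equation gives
    d/dx( y' / sqrt(1 + (y')^2) ) = 0  ⇒  y' / sqrt(1 + (y')^2) = const.
Hence y' is constant, so y(x) is affine.
Fitting the endpoints (-2, -3) and (8, 1):
    slope m = (1 − (-3)) / (8 − (-2)) = 2/5,
    intercept c = (-3) − m·(-2) = -11/5.
Extremal: y(x) = (2/5) x - 11/5.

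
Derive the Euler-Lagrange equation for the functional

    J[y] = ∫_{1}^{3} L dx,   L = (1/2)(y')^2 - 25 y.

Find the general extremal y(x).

The Lagrangian is L = (1/2)(y')^2 - 25 y.
∂L/∂y = -25.
∂L/∂y' = y'.
The Euler-Lagrange equation d/dx(∂L/∂y') − ∂L/∂y = 0 becomes:
    y'' + 25 = 0
General solution: y(x) = -(25/2) x^2 + A x + B, where A and B are arbitrary constants fixed by the endpoint conditions.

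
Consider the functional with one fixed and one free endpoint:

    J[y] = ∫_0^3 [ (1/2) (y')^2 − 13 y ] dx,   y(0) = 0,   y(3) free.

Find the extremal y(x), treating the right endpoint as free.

The Lagrangian L = (1/2) (y')^2 − 13 y gives
    ∂L/∂y = −13,   ∂L/∂y' = y'.
Euler-Lagrange: d/dx(y') − (−13) = 0, i.e. y'' + 13 = 0, so
    y(x) = −(13/2) x^2 + C1 x + C2.
Fixed left endpoint y(0) = 0 ⇒ C2 = 0.
The right endpoint x = 3 is free, so the natural (transversality) condition is ∂L/∂y' |_{x=3} = 0, i.e. y'(3) = 0.
Compute y'(x) = −13 x + C1, so y'(3) = −39 + C1 = 0 ⇒ C1 = 39.
Therefore the extremal is
    y(x) = −(13/2) x^2 + 39 x.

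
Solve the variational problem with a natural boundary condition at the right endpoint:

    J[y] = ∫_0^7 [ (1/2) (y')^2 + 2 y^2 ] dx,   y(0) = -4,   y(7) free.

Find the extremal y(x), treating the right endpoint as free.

The Lagrangian L = (1/2) (y')^2 + 2 y^2 gives
    ∂L/∂y = 4 y,   ∂L/∂y' = y'.
Euler-Lagrange: y'' − 4 y = 0.
With k = 2, the general solution is
    y(x) = A cosh(2 x) + B sinh(2 x).
Fixed left endpoint y(0) = -4 ⇒ A = -4.
The right endpoint x = 7 is free, so the natural (transversality) condition is ∂L/∂y' |_{x=7} = 0, i.e. y'(7) = 0.
Compute y'(x) = A k sinh(k x) + B k cosh(k x), so
    y'(7) = A k sinh(k·7) + B k cosh(k·7) = 0
    ⇒ B = −A tanh(k·7) = 4 tanh(2·7).
Therefore the extremal is
    y(x) = −4 cosh(2 x) + 4 tanh(2·7) sinh(2 x).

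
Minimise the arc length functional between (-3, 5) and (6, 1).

Arc-length functional: J[y] = ∫ sqrt(1 + (y')^2) dx.
Lagrangian L = sqrt(1 + (y')^2) has no explicit y dependence, so ∂L/∂y = 0 and the Euler-Lagrange equation gives
    d/dx( y' / sqrt(1 + (y')^2) ) = 0  ⇒  y' / sqrt(1 + (y')^2) = const.
Hence y' is constant, so y(x) is affine.
Fitting the endpoints (-3, 5) and (6, 1):
    slope m = (1 − 5) / (6 − (-3)) = -4/9,
    intercept c = 5 − m·(-3) = 11/3.
Extremal: y(x) = (-4/9) x + 11/3.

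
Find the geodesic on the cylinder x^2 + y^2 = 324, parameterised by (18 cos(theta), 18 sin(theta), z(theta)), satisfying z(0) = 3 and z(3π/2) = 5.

Parameterise the cylinder of radius R = 18 as
    r(θ) = (18 cos θ, 18 sin θ, z(θ)).
The arc-length element is
    ds = sqrt(324 + (dz/dθ)^2) dθ,
so the Lagrangian is L = sqrt(324 + z'^2).
L depends on z' only, not on z or θ, so ∂L/∂z = 0 and
    ∂L/∂z' = z' / sqrt(324 + z'^2).
The Euler-Lagrange equation gives
    d/dθ( z' / sqrt(324 + z'^2) ) = 0,
so z' is constant. Integrating once:
    z(θ) = a θ + b,
a helix on the cylinder (a straight line when the cylinder is unrolled). The constants a, b are determined by the endpoint conditions.
With endpoint conditions z(0) = 3 and z(3π/2) = 5: from z(0) = b we get b = 3, and a·3π/2 + 3 = 5 gives a = 4/(3π), so
    z(θ) = (4/(3π)) θ + 3.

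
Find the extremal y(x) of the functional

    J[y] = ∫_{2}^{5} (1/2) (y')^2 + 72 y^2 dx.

The Lagrangian is L = (1/2) (y')^2 + 72 y^2.
Compute ∂L/∂y = 144y, ∂L/∂y' = y'.
The Euler-Lagrange equation d/dx(∂L/∂y') − ∂L/∂y = 0 reduces to
    y'' − 144 y = 0.
Its general solution is
    y(x) = A e^(12x) + B e^(−12x),
with A, B fixed by the endpoint conditions.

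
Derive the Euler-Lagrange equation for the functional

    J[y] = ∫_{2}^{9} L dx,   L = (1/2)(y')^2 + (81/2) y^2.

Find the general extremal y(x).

The Lagrangian is L = (1/2)(y')^2 + (81/2) y^2.
∂L/∂y = 81y.
∂L/∂y' = y'.
The Euler-Lagrange equation d/dx(∂L/∂y') − ∂L/∂y = 0 becomes:
    y'' - 81 y = 0
General solution: y(x) = A e^(9x) + B e^(-9x), where A and B are arbitrary constants fixed by the endpoint conditions.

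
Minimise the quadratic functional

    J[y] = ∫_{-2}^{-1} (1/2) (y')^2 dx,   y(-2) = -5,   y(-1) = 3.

The Lagrangian is L = (1/2) (y')^2.
Compute ∂L/∂y = 0, ∂L/∂y' = y'.
The Euler-Lagrange equation d/dx(∂L/∂y') − ∂L/∂y = 0 reduces to
    y'' = 0.
Its general solution is
    y(x) = A x + B,
with A, B fixed by the endpoint conditions.
Applying the endpoint conditions y(-2) = -5 and y(-1) = 3: solve A·-2 + B = -5 and A·-1 + B = 3. Subtracting gives A(-1 − -2) = 3 − -5, so A = 8, and B = -5 − A·-2 = 11. Therefore
    y(x) = 8 x + 11.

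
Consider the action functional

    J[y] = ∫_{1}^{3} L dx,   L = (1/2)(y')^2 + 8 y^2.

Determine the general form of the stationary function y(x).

The Lagrangian is L = (1/2)(y')^2 + 8 y^2.
∂L/∂y = 16y.
∂L/∂y' = y'.
The Euler-Lagrange equation d/dx(∂L/∂y') − ∂L/∂y = 0 becomes:
    y'' - 16 y = 0
General solution: y(x) = A e^(4x) + B e^(-4x), where A and B are arbitrary constants fixed by the endpoint conditions.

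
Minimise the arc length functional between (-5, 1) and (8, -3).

Arc-length functional: J[y] = ∫ sqrt(1 + (y')^2) dx.
Lagrangian L = sqrt(1 + (y')^2) has no explicit y dependence, so ∂L/∂y = 0 and the Euler-Lagrange equation gives
    d/dx( y' / sqrt(1 + (y')^2) ) = 0  ⇒  y' / sqrt(1 + (y')^2) = const.
Hence y' is constant, so y(x) is affine.
Fitting the endpoints (-5, 1) and (8, -3):
    slope m = ((-3) − 1) / (8 − (-5)) = -4/13,
    intercept c = 1 − m·(-5) = -7/13.
Extremal: y(x) = (-4/13) x - 7/13.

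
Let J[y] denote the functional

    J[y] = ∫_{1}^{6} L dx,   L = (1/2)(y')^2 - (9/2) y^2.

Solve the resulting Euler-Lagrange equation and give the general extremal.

The Lagrangian is L = (1/2)(y')^2 - (9/2) y^2.
∂L/∂y = -9y.
∂L/∂y' = y'.
The Euler-Lagrange equation d/dx(∂L/∂y') − ∂L/∂y = 0 becomes:
    y'' + 9 y = 0
General solution: y(x) = A sin(3x) + B cos(3x), where A and B are arbitrary constants fixed by the endpoint conditions.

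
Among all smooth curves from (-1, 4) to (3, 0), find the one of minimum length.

Arc-length functional: J[y] = ∫ sqrt(1 + (y')^2) dx.
Lagrangian L = sqrt(1 + (y')^2) has no explicit y dependence, so ∂L/∂y = 0 and the Euler-Lagrange equation gives
    d/dx( y' / sqrt(1 + (y')^2) ) = 0  ⇒  y' / sqrt(1 + (y')^2) = const.
Hence y' is constant, so y(x) is affine.
Fitting the endpoints (-1, 4) and (3, 0):
    slope m = (0 − 4) / (3 − (-1)) = -1,
    intercept c = 4 − m·(-1) = 3.
Extremal: y(x) = -x + 3.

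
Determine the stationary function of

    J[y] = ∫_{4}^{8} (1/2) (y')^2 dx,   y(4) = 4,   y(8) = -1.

The Lagrangian is L = (1/2) (y')^2.
Compute ∂L/∂y = 0, ∂L/∂y' = y'.
The Euler-Lagrange equation d/dx(∂L/∂y') − ∂L/∂y = 0 reduces to
    y'' = 0.
Its general solution is
    y(x) = A x + B,
with A, B fixed by the endpoint conditions.
Applying the endpoint conditions y(4) = 4 and y(8) = -1: solve A·4 + B = 4 and A·8 + B = -1. Subtracting gives A(8 − 4) = -1 − 4, so A = -5/4, and B = 4 − A·4 = 9. Therefore
    y(x) = (-5/4) x + 9.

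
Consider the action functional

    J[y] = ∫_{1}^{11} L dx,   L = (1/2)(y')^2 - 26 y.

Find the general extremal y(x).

The Lagrangian is L = (1/2)(y')^2 - 26 y.
∂L/∂y = -26.
∂L/∂y' = y'.
The Euler-Lagrange equation d/dx(∂L/∂y') − ∂L/∂y = 0 becomes:
    y'' + 26 = 0
General solution: y(x) = -13 x^2 + A x + B, where A and B are arbitrary constants fixed by the endpoint conditions.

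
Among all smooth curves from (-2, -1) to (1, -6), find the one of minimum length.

Arc-length functional: J[y] = ∫ sqrt(1 + (y')^2) dx.
Lagrangian L = sqrt(1 + (y')^2) has no explicit y dependence, so ∂L/∂y = 0 and the Euler-Lagrange equation gives
    d/dx( y' / sqrt(1 + (y')^2) ) = 0  ⇒  y' / sqrt(1 + (y')^2) = const.
Hence y' is constant, so y(x) is affine.
Fitting the endpoints (-2, -1) and (1, -6):
    slope m = ((-6) − (-1)) / (1 − (-2)) = -5/3,
    intercept c = (-1) − m·(-2) = -13/3.
Extremal: y(x) = (-5/3) x - 13/3.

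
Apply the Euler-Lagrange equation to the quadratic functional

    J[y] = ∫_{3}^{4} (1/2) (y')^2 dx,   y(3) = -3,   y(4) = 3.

The Lagrangian is L = (1/2) (y')^2.
Compute ∂L/∂y = 0, ∂L/∂y' = y'.
The Euler-Lagrange equation d/dx(∂L/∂y') − ∂L/∂y = 0 reduces to
    y'' = 0.
Its general solution is
    y(x) = A x + B,
with A, B fixed by the endpoint conditions.
Applying the endpoint conditions y(3) = -3 and y(4) = 3: solve A·3 + B = -3 and A·4 + B = 3. Subtracting gives A(4 − 3) = 3 − -3, so A = 6, and B = -3 − A·3 = -21. Therefore
    y(x) = 6 x - 21.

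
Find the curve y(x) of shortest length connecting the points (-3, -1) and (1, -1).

Arc-length functional: J[y] = ∫ sqrt(1 + (y')^2) dx.
Lagrangian L = sqrt(1 + (y')^2) has no explicit y dependence, so ∂L/∂y = 0 and the Euler-Lagrange equation gives
    d/dx( y' / sqrt(1 + (y')^2) ) = 0  ⇒  y' / sqrt(1 + (y')^2) = const.
Hence y' is constant, so y(x) is affine.
Fitting the endpoints (-3, -1) and (1, -1):
    slope m = ((-1) − (-1)) / (1 − (-3)) = 0,
    intercept c = (-1) − m·(-3) = -1.
Extremal: y(x) = -1.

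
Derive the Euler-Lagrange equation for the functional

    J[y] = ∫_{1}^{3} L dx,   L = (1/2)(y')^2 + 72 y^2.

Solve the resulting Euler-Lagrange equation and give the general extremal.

The Lagrangian is L = (1/2)(y')^2 + 72 y^2.
∂L/∂y = 144y.
∂L/∂y' = y'.
The Euler-Lagrange equation d/dx(∂L/∂y') − ∂L/∂y = 0 becomes:
    y'' - 144 y = 0
General solution: y(x) = A e^(12x) + B e^(-12x), where A and B are arbitrary constants fixed by the endpoint conditions.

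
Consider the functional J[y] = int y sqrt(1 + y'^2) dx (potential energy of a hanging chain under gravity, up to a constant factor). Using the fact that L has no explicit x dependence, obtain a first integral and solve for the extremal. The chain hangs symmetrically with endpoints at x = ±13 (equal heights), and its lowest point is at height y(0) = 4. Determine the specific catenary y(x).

The Lagrangian L(y, y') = y sqrt(1 + y'^2) has no explicit x dependence, so the Beltrami identity applies:
    L − y' ∂L/∂y' = C.
Compute ∂L/∂y' = y · y' / sqrt(1 + y'^2). Then
    L − y' ∂L/∂y'
    = y sqrt(1 + y'^2) − y · y'^2 / sqrt(1 + y'^2)
    = y (1 + y'^2 − y'^2) / sqrt(1 + y'^2)
    = y / sqrt(1 + y'^2) = C.
Squaring gives y^2 = C^2 (1 + y'^2), i.e.
    y'^2 = y^2 / C^2 − 1.
Separating variables,
    dy / sqrt(y^2 − C^2) = dx / C,
and integrating gives arccosh(y / C) = (x − a)/C, so
    y(x) = C cosh((x − a)/C),
the catenary. The constants C and a are fixed by the two endpoint conditions (and, for the hanging-chain problem, the length constraint selects C).
Now fit the given data. The endpoints x = ±13 are symmetric at equal height, so the catenary is even about its minimum: a = 0 and y(x) = C cosh(x/C). The lowest point is y(0) = C cosh(0) = C, and we are told y(0) = 4, so C = 4. Therefore
    y(x) = 4 cosh(x/4),
and at the endpoints
    y(±13) = 4 cosh(13/4).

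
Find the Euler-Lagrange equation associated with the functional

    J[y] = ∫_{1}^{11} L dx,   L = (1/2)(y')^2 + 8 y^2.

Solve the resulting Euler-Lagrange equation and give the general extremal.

The Lagrangian is L = (1/2)(y')^2 + 8 y^2.
∂L/∂y = 16y.
∂L/∂y' = y'.
The Euler-Lagrange equation d/dx(∂L/∂y') − ∂L/∂y = 0 becomes:
    y'' - 16 y = 0
General solution: y(x) = A e^(4x) + B e^(-4x), where A and B are arbitrary constants fixed by the endpoint conditions.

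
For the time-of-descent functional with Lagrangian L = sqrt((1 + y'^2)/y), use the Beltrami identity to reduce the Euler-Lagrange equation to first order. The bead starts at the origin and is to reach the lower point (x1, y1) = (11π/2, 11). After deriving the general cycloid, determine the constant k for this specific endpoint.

The Lagrangian L = sqrt((1 + y'^2) / y) has no explicit x dependence, so the Beltrami identity applies:
    L − y' ∂L/∂y' = C.
Compute ∂L/∂y' = y' / sqrt(y (1 + y'^2)).
Substitute:
    sqrt((1 + y'^2)/y) − y'·y' / sqrt(y (1 + y'^2))
    = (1 + y'^2) / sqrt(y (1 + y'^2)) − y'^2 / sqrt(y (1 + y'^2))
    = 1 / sqrt(y (1 + y'^2)) = C.
Squaring and rearranging gives the first integral
    y (1 + y'^2) = 1/C^2 =: k   (constant).
Solving this first-order ODE by the substitution
    y = (k/2)(1 − cos θ)
yields the cycloid parameterisation
    x(θ) = (k/2)(θ − sin θ),   y(θ) = (k/2)(1 − cos θ).
The constant k is fixed by the endpoint condition.
Now fit the given lower endpoint (x1, y1) = (11π/2, 11). At the bottom of the first arch (θ = π), the parametric equations give
    y(π) = (k/2)(1 − cos π) = k,
    x(π) = (k/2)(π − sin π) = kπ/2.
Matching y(π) = 11 gives k = 11, consistent with x(π) = 11π/2. Therefore the specific cycloid is
    x(θ) = (11/2)(θ − sin θ),   y(θ) = (11/2)(1 − cos θ).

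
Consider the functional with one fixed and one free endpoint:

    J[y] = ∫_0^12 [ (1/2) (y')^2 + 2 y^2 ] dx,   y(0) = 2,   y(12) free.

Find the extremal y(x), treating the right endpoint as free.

The Lagrangian L = (1/2) (y')^2 + 2 y^2 gives
    ∂L/∂y = 4 y,   ∂L/∂y' = y'.
Euler-Lagrange: y'' − 4 y = 0.
With k = 2, the general solution is
    y(x) = A cosh(2 x) + B sinh(2 x).
Fixed left endpoint y(0) = 2 ⇒ A = 2.
The right endpoint x = 12 is free, so the natural (transversality) condition is ∂L/∂y' |_{x=12} = 0, i.e. y'(12) = 0.
Compute y'(x) = A k sinh(k x) + B k cosh(k x), so
    y'(12) = A k sinh(k·12) + B k cosh(k·12) = 0
    ⇒ B = −A tanh(k·12) = − 2 tanh(2·12).
Therefore the extremal is
    y(x) = 2 cosh(2 x) − 2 tanh(2·12) sinh(2 x).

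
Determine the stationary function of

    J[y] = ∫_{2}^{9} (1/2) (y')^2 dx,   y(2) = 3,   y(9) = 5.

The Lagrangian is L = (1/2) (y')^2.
Compute ∂L/∂y = 0, ∂L/∂y' = y'.
The Euler-Lagrange equation d/dx(∂L/∂y') − ∂L/∂y = 0 reduces to
    y'' = 0.
Its general solution is
    y(x) = A x + B,
with A, B fixed by the endpoint conditions.
Applying the endpoint conditions y(2) = 3 and y(9) = 5: solve A·2 + B = 3 and A·9 + B = 5. Subtracting gives A(9 − 2) = 5 − 3, so A = 2/7, and B = 3 − A·2 = 17/7. Therefore
    y(x) = (2/7) x + 17/7.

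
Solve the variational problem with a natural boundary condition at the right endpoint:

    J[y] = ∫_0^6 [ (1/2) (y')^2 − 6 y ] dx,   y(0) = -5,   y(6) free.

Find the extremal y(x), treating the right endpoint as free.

The Lagrangian L = (1/2) (y')^2 − 6 y gives
    ∂L/∂y = −6,   ∂L/∂y' = y'.
Euler-Lagrange: d/dx(y') − (−6) = 0, i.e. y'' + 6 = 0, so
    y(x) = −(6/2) x^2 + C1 x + C2.
Fixed left endpoint y(0) = -5 ⇒ C2 = -5.
The right endpoint x = 6 is free, so the natural (transversality) condition is ∂L/∂y' |_{x=6} = 0, i.e. y'(6) = 0.
Compute y'(x) = −6 x + C1, so y'(6) = −36 + C1 = 0 ⇒ C1 = 36.
Therefore the extremal is
    y(x) = −3 x^2 + 36 x − 5.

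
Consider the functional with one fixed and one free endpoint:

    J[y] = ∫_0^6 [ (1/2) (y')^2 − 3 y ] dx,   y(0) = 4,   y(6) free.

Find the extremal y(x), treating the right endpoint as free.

The Lagrangian L = (1/2) (y')^2 − 3 y gives
    ∂L/∂y = −3,   ∂L/∂y' = y'.
Euler-Lagrange: d/dx(y') − (−3) = 0, i.e. y'' + 3 = 0, so
    y(x) = −(3/2) x^2 + C1 x + C2.
Fixed left endpoint y(0) = 4 ⇒ C2 = 4.
The right endpoint x = 6 is free, so the natural (transversality) condition is ∂L/∂y' |_{x=6} = 0, i.e. y'(6) = 0.
Compute y'(x) = −3 x + C1, so y'(6) = −18 + C1 = 0 ⇒ C1 = 18.
Therefore the extremal is
    y(x) = −(3/2) x^2 + 18 x + 4.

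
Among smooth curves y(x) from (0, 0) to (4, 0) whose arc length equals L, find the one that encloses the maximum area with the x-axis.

Set up the augmented Lagrangian using a multiplier λ for the length constraint:
    F(y, y') = y − λ sqrt(1 + y'^2).
F has no explicit x dependence, so the Beltrami identity yields a first integral
    F − y' ∂F/∂y' = C.
Compute ∂F/∂y' = −λ y' / sqrt(1 + y'^2). Then
    y − λ sqrt(1 + y'^2) + λ y'^2 / sqrt(1 + y'^2) = C
    ⇒  y − λ / sqrt(1 + y'^2) = C.
Solving for y' and integrating gives
    (x − a)^2 + (y − b)^2 = λ^2,
a circular arc of radius λ. The constants a, b are determined by the endpoint conditions y(0) = y(4) = 0, and λ is fixed implicitly by the length constraint
    ∫_{0}^{4} sqrt(1 + y'^2) dx = L.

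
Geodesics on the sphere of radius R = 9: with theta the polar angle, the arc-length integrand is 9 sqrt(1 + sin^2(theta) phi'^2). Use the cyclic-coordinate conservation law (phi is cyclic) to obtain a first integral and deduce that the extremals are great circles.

On the sphere of radius R = 9 with spherical coordinates (θ, φ), the induced metric is
    ds^2 = 81(dθ^2 + sin^2(θ) dφ^2).
Parameterise by θ; the arc-length functional is
    J[φ] = ∫ 9 sqrt(1 + sin^2(θ) (dφ/dθ)^2) dθ,
so L = 9 sqrt(1 + sin^2(θ) φ'^2). Compute
    ∂L/∂φ = 0  (L has no explicit φ dependence),
    ∂L/∂φ' = 9 sin^2(θ) φ' / sqrt(1 + sin^2(θ) φ'^2).
Since ∂L/∂φ = 0, the Euler-Lagrange equation
    d/dθ(∂L/∂φ') − ∂L/∂φ = 0
reduces to d/dθ(∂L/∂φ') = 0, i.e. the momentum conjugate to φ is conserved:
    9 sin^2(θ) φ' / sqrt(1 + sin^2(θ) φ'^2) = C.
The overall factor of 9 is constant, so dividing through gives Clairaut's relation sin^2(θ) φ' / sqrt(1 + sin^2(θ) φ'^2) = C' (with C' = C/9). Solving for φ' and integrating gives the great-circle family
    cot(θ) = A cos(φ − φ_0),
i.e. the intersection of the sphere with a plane through the origin. The two constants A and φ_0 (equivalently C and one phase) are fixed by the two endpoint conditions.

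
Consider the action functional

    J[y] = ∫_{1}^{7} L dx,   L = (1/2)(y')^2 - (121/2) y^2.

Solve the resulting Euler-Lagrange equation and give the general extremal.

The Lagrangian is L = (1/2)(y')^2 - (121/2) y^2.
∂L/∂y = -121y.
∂L/∂y' = y'.
The Euler-Lagrange equation d/dx(∂L/∂y') − ∂L/∂y = 0 becomes:
    y'' + 121 y = 0
General solution: y(x) = A sin(11x) + B cos(11x), where A and B are arbitrary constants fixed by the endpoint conditions.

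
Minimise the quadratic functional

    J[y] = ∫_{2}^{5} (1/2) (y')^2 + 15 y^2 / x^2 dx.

The Lagrangian is L = (1/2) (y')^2 + 15 y^2 / x^2.
Compute ∂L/∂y = 30y/x^2, ∂L/∂y' = y'.
The Euler-Lagrange equation d/dx(∂L/∂y') − ∂L/∂y = 0 reduces to
    y'' − 30/x^2 · y = 0  (x > 0).
Its general solution is
    y(x) = A x^6 + B x^(-5),
with A, B fixed by the endpoint conditions.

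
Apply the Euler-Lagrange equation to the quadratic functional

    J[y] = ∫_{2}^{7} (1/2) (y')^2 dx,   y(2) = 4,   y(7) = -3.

The Lagrangian is L = (1/2) (y')^2.
Compute ∂L/∂y = 0, ∂L/∂y' = y'.
The Euler-Lagrange equation d/dx(∂L/∂y') − ∂L/∂y = 0 reduces to
    y'' = 0.
Its general solution is
    y(x) = A x + B,
with A, B fixed by the endpoint conditions.
Applying the endpoint conditions y(2) = 4 and y(7) = -3: solve A·2 + B = 4 and A·7 + B = -3. Subtracting gives A(7 − 2) = -3 − 4, so A = -7/5, and B = 4 − A·2 = 34/5. Therefore
    y(x) = (-7/5) x + 34/5.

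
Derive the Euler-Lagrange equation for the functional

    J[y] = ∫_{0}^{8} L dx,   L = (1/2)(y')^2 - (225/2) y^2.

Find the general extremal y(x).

The Lagrangian is L = (1/2)(y')^2 - (225/2) y^2.
∂L/∂y = -225y.
∂L/∂y' = y'.
The Euler-Lagrange equation d/dx(∂L/∂y') − ∂L/∂y = 0 becomes:
    y'' + 225 y = 0
General solution: y(x) = A sin(15x) + B cos(15x), where A and B are arbitrary constants fixed by the endpoint conditions.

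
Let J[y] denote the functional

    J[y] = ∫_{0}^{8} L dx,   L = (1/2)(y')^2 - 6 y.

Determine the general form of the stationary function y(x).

The Lagrangian is L = (1/2)(y')^2 - 6 y.
∂L/∂y = -6.
∂L/∂y' = y'.
The Euler-Lagrange equation d/dx(∂L/∂y') − ∂L/∂y = 0 becomes:
    y'' + 6 = 0
General solution: y(x) = -3 x^2 + A x + B, where A and B are arbitrary constants fixed by the endpoint conditions.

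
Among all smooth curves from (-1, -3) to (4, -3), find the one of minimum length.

Arc-length functional: J[y] = ∫ sqrt(1 + (y')^2) dx.
Lagrangian L = sqrt(1 + (y')^2) has no explicit y dependence, so ∂L/∂y = 0 and the Euler-Lagrange equation gives
    d/dx( y' / sqrt(1 + (y')^2) ) = 0  ⇒  y' / sqrt(1 + (y')^2) = const.
Hence y' is constant, so y(x) is affine.
Fitting the endpoints (-1, -3) and (4, -3):
    slope m = ((-3) − (-3)) / (4 − (-1)) = 0,
    intercept c = (-3) − m·(-1) = -3.
Extremal: y(x) = -3.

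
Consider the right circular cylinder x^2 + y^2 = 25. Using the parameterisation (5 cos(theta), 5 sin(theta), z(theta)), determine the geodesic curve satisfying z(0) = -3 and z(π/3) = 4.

Parameterise the cylinder of radius R = 5 as
    r(θ) = (5 cos θ, 5 sin θ, z(θ)).
The arc-length element is
    ds = sqrt(25 + (dz/dθ)^2) dθ,
so the Lagrangian is L = sqrt(25 + z'^2).
L depends on z' only, not on z or θ, so ∂L/∂z = 0 and
    ∂L/∂z' = z' / sqrt(25 + z'^2).
The Euler-Lagrange equation gives
    d/dθ( z' / sqrt(25 + z'^2) ) = 0,
so z' is constant. Integrating once:
    z(θ) = a θ + b,
a helix on the cylinder (a straight line when the cylinder is unrolled). The constants a, b are determined by the endpoint conditions.
With endpoint conditions z(0) = -3 and z(π/3) = 4: from z(0) = b we get b = -3, and a·π/3 + -3 = 4 gives a = 21/π, so
    z(θ) = (21/π) θ − 3.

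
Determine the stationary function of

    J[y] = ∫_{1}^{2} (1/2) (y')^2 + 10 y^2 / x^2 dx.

The Lagrangian is L = (1/2) (y')^2 + 10 y^2 / x^2.
Compute ∂L/∂y = 20y/x^2, ∂L/∂y' = y'.
The Euler-Lagrange equation d/dx(∂L/∂y') − ∂L/∂y = 0 reduces to
    y'' − 20/x^2 · y = 0  (x > 0).
Its general solution is
    y(x) = A x^5 + B x^(-4),
with A, B fixed by the endpoint conditions.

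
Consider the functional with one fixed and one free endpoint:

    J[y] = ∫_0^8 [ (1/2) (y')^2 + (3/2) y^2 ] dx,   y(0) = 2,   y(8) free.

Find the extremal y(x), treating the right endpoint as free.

The Lagrangian L = (1/2) (y')^2 + (3/2) y^2 gives
    ∂L/∂y = 3 y,   ∂L/∂y' = y'.
Euler-Lagrange: y'' − 3 y = 0.
With k = sqrt(3), the general solution is
    y(x) = A cosh(sqrt(3) x) + B sinh(sqrt(3) x).
Fixed left endpoint y(0) = 2 ⇒ A = 2.
The right endpoint x = 8 is free, so the natural (transversality) condition is ∂L/∂y' |_{x=8} = 0, i.e. y'(8) = 0.
Compute y'(x) = A k sinh(k x) + B k cosh(k x), so
    y'(8) = A k sinh(k·8) + B k cosh(k·8) = 0
    ⇒ B = −A tanh(k·8) = − 2 tanh(sqrt(3)·8).
Therefore the extremal is
    y(x) = 2 cosh(sqrt(3) x) − 2 tanh(sqrt(3)·8) sinh(sqrt(3) x).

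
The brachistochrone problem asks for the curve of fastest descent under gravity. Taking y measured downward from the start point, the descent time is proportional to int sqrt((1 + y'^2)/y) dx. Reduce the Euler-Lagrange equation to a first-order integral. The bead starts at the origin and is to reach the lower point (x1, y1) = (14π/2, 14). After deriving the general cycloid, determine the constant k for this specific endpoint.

The Lagrangian L = sqrt((1 + y'^2) / y) has no explicit x dependence, so the Beltrami identity applies:
    L − y' ∂L/∂y' = C.
Compute ∂L/∂y' = y' / sqrt(y (1 + y'^2)).
Substitute:
    sqrt((1 + y'^2)/y) − y'·y' / sqrt(y (1 + y'^2))
    = (1 + y'^2) / sqrt(y (1 + y'^2)) − y'^2 / sqrt(y (1 + y'^2))
    = 1 / sqrt(y (1 + y'^2)) = C.
Squaring and rearranging gives the first integral
    y (1 + y'^2) = 1/C^2 =: k   (constant).
Solving this first-order ODE by the substitution
    y = (k/2)(1 − cos θ)
yields the cycloid parameterisation
    x(θ) = (k/2)(θ − sin θ),   y(θ) = (k/2)(1 − cos θ).
The constant k is fixed by the endpoint condition.
Now fit the given lower endpoint (x1, y1) = (14π/2, 14). At the bottom of the first arch (θ = π), the parametric equations give
    y(π) = (k/2)(1 − cos π) = k,
    x(π) = (k/2)(π − sin π) = kπ/2.
Matching y(π) = 14 gives k = 14, consistent with x(π) = 14π/2. Therefore the specific cycloid is
    x(θ) = (14/2)(θ − sin θ),   y(θ) = (14/2)(1 − cos θ).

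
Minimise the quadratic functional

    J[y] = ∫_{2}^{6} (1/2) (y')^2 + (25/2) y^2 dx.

The Lagrangian is L = (1/2) (y')^2 + (25/2) y^2.
Compute ∂L/∂y = 25y, ∂L/∂y' = y'.
The Euler-Lagrange equation d/dx(∂L/∂y') − ∂L/∂y = 0 reduces to
    y'' − 25 y = 0.
Its general solution is
    y(x) = A e^(5x) + B e^(−5x),
with A, B fixed by the endpoint conditions.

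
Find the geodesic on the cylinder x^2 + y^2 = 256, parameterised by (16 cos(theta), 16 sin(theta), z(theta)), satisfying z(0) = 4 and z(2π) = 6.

Parameterise the cylinder of radius R = 16 as
    r(θ) = (16 cos θ, 16 sin θ, z(θ)).
The arc-length element is
    ds = sqrt(256 + (dz/dθ)^2) dθ,
so the Lagrangian is L = sqrt(256 + z'^2).
L depends on z' only, not on z or θ, so ∂L/∂z = 0 and
    ∂L/∂z' = z' / sqrt(256 + z'^2).
The Euler-Lagrange equation gives
    d/dθ( z' / sqrt(256 + z'^2) ) = 0,
so z' is constant. Integrating once:
    z(θ) = a θ + b,
a helix on the cylinder (a straight line when the cylinder is unrolled). The constants a, b are determined by the endpoint conditions.
With endpoint conditions z(0) = 4 and z(2π) = 6: from z(0) = b we get b = 4, and a·2π + 4 = 6 gives a = 1/π, so
    z(θ) = (1/π) θ + 4.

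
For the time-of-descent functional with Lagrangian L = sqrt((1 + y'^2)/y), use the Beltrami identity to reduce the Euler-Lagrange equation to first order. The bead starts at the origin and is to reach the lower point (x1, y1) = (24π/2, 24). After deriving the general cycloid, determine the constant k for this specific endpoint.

The Lagrangian L = sqrt((1 + y'^2) / y) has no explicit x dependence, so the Beltrami identity applies:
    L − y' ∂L/∂y' = C.
Compute ∂L/∂y' = y' / sqrt(y (1 + y'^2)).
Substitute:
    sqrt((1 + y'^2)/y) − y'·y' / sqrt(y (1 + y'^2))
    = (1 + y'^2) / sqrt(y (1 + y'^2)) − y'^2 / sqrt(y (1 + y'^2))
    = 1 / sqrt(y (1 + y'^2)) = C.
Squaring and rearranging gives the first integral
    y (1 + y'^2) = 1/C^2 =: k   (constant).
Solving this first-order ODE by the substitution
    y = (k/2)(1 − cos θ)
yields the cycloid parameterisation
    x(θ) = (k/2)(θ − sin θ),   y(θ) = (k/2)(1 − cos θ).
The constant k is fixed by the endpoint condition.
Now fit the given lower endpoint (x1, y1) = (24π/2, 24). At the bottom of the first arch (θ = π), the parametric equations give
    y(π) = (k/2)(1 − cos π) = k,
    x(π) = (k/2)(π − sin π) = kπ/2.
Matching y(π) = 24 gives k = 24, consistent with x(π) = 24π/2. Therefore the specific cycloid is
    x(θ) = (24/2)(θ − sin θ),   y(θ) = (24/2)(1 − cos θ).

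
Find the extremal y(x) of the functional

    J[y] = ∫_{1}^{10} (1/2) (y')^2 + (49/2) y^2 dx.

The Lagrangian is L = (1/2) (y')^2 + (49/2) y^2.
Compute ∂L/∂y = 49y, ∂L/∂y' = y'.
The Euler-Lagrange equation d/dx(∂L/∂y') − ∂L/∂y = 0 reduces to
    y'' − 49 y = 0.
Its general solution is
    y(x) = A e^(7x) + B e^(−7x),
with A, B fixed by the endpoint conditions.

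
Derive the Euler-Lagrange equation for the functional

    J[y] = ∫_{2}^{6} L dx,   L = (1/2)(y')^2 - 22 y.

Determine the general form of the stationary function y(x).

The Lagrangian is L = (1/2)(y')^2 - 22 y.
∂L/∂y = -22.
∂L/∂y' = y'.
The Euler-Lagrange equation d/dx(∂L/∂y') − ∂L/∂y = 0 becomes:
    y'' + 22 = 0
General solution: y(x) = -11 x^2 + A x + B, where A and B are arbitrary constants fixed by the endpoint conditions.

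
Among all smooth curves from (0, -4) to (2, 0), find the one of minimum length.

Arc-length functional: J[y] = ∫ sqrt(1 + (y')^2) dx.
Lagrangian L = sqrt(1 + (y')^2) has no explicit y dependence, so ∂L/∂y = 0 and the Euler-Lagrange equation gives
    d/dx( y' / sqrt(1 + (y')^2) ) = 0  ⇒  y' / sqrt(1 + (y')^2) = const.
Hence y' is constant, so y(x) is affine.
Fitting the endpoints (0, -4) and (2, 0):
    slope m = (0 − (-4)) / (2 − 0) = 2,
    intercept c = (-4) − m·0 = -4.
Extremal: y(x) = 2 x - 4.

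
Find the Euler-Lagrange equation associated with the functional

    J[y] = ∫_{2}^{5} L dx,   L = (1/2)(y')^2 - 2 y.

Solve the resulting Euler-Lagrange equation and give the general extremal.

The Lagrangian is L = (1/2)(y')^2 - 2 y.
∂L/∂y = -2.
∂L/∂y' = y'.
The Euler-Lagrange equation d/dx(∂L/∂y') − ∂L/∂y = 0 becomes:
    y'' + 2 = 0
General solution: y(x) = -x^2 + A x + B, where A and B are arbitrary constants fixed by the endpoint conditions.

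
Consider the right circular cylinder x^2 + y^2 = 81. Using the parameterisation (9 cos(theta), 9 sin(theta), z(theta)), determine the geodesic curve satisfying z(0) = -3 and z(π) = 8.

Parameterise the cylinder of radius R = 9 as
    r(θ) = (9 cos θ, 9 sin θ, z(θ)).
The arc-length element is
    ds = sqrt(81 + (dz/dθ)^2) dθ,
so the Lagrangian is L = sqrt(81 + z'^2).
L depends on z' only, not on z or θ, so ∂L/∂z = 0 and
    ∂L/∂z' = z' / sqrt(81 + z'^2).
The Euler-Lagrange equation gives
    d/dθ( z' / sqrt(81 + z'^2) ) = 0,
so z' is constant. Integrating once:
    z(θ) = a θ + b,
a helix on the cylinder (a straight line when the cylinder is unrolled). The constants a, b are determined by the endpoint conditions.
With endpoint conditions z(0) = -3 and z(π) = 8: from z(0) = b we get b = -3, and a·π + -3 = 8 gives a = 11/π, so
    z(θ) = (11/π) θ − 3.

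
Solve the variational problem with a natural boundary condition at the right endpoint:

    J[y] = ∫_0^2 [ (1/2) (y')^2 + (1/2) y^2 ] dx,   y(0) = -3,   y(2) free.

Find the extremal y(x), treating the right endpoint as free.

The Lagrangian L = (1/2) (y')^2 + (1/2) y^2 gives
    ∂L/∂y = 1 y,   ∂L/∂y' = y'.
Euler-Lagrange: y'' − y = 0.
With k = 1, the general solution is
    y(x) = A cosh(x) + B sinh(x).
Fixed left endpoint y(0) = -3 ⇒ A = -3.
The right endpoint x = 2 is free, so the natural (transversality) condition is ∂L/∂y' |_{x=2} = 0, i.e. y'(2) = 0.
Compute y'(x) = A k sinh(k x) + B k cosh(k x), so
    y'(2) = A k sinh(k·2) + B k cosh(k·2) = 0
    ⇒ B = −A tanh(k·2) = 3 tanh(1·2).
Therefore the extremal is
    y(x) = −3 cosh(1 x) + 3 tanh(1·2) sinh(1 x).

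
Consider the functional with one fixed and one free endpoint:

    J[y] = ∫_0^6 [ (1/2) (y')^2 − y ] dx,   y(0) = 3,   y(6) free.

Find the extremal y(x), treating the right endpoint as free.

The Lagrangian L = (1/2) (y')^2 − y gives
    ∂L/∂y = −1,   ∂L/∂y' = y'.
Euler-Lagrange: d/dx(y') − (−1) = 0, i.e. y'' + 1 = 0, so
    y(x) = −(1/2) x^2 + C1 x + C2.
Fixed left endpoint y(0) = 3 ⇒ C2 = 3.
The right endpoint x = 6 is free, so the natural (transversality) condition is ∂L/∂y' |_{x=6} = 0, i.e. y'(6) = 0.
Compute y'(x) = −1 x + C1, so y'(6) = −6 + C1 = 0 ⇒ C1 = 6.
Therefore the extremal is
    y(x) = −x^2/2 + 6 x + 3.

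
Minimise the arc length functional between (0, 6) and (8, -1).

Arc-length functional: J[y] = ∫ sqrt(1 + (y')^2) dx.
Lagrangian L = sqrt(1 + (y')^2) has no explicit y dependence, so ∂L/∂y = 0 and the Euler-Lagrange equation gives
    d/dx( y' / sqrt(1 + (y')^2) ) = 0  ⇒  y' / sqrt(1 + (y')^2) = const.
Hence y' is constant, so y(x) is affine.
Fitting the endpoints (0, 6) and (8, -1):
    slope m = ((-1) − 6) / (8 − 0) = -7/8,
    intercept c = 6 − m·0 = 6.
Extremal: y(x) = (-7/8) x + 6.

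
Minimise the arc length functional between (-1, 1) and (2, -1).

Arc-length functional: J[y] = ∫ sqrt(1 + (y')^2) dx.
Lagrangian L = sqrt(1 + (y')^2) has no explicit y dependence, so ∂L/∂y = 0 and the Euler-Lagrange equation gives
    d/dx( y' / sqrt(1 + (y')^2) ) = 0  ⇒  y' / sqrt(1 + (y')^2) = const.
Hence y' is constant, so y(x) is affine.
Fitting the endpoints (-1, 1) and (2, -1):
    slope m = ((-1) − 1) / (2 − (-1)) = -2/3,
    intercept c = 1 − m·(-1) = 1/3.
Extremal: y(x) = (-2/3) x + 1/3.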